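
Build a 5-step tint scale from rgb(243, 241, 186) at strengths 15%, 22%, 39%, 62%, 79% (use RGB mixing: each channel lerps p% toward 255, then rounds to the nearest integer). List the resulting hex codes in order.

#F5F3C4, #F6F4C9, #F8F6D5, #FAFAE5, #FCFCF1

15%: (243 + 1.8 = 244.8→245, 241 + 2.1 = 243.1→243, 186 + 10.35 = 196.35→196) → #F5F3C4
22%: (243 + 2.64 = 245.64→246, 241 + 3.08 = 244.08→244, 186 + 15.18 = 201.18→201) → #F6F4C9
39%: (243 + 4.68 = 247.68→248, 241 + 5.46 = 246.46→246, 186 + 26.91 = 212.91→213) → #F8F6D5
62%: (243 + 7.44 = 250.44→250, 241 + 8.68 = 249.68→250, 186 + 42.78 = 228.78→229) → #FAFAE5
79%: (243 + 9.48 = 252.48→252, 241 + 11.06 = 252.06→252, 186 + 54.51 = 240.51→241) → #FCFCF1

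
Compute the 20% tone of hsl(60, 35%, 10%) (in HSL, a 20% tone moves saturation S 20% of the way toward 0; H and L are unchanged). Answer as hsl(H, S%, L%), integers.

S moves 20% from 35 toward 0: 35 − 7 = 28 → 28.
H and L are unchanged.

hsl(60, 28%, 10%)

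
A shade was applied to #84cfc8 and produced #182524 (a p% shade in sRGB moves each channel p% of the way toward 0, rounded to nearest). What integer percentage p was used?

#84cfc8 is rgb(132, 207, 200); #182524 is rgb(24, 37, 36).
On the G channel (widest range): 37 ≈ 207 + (p/100)(0 − 207), so p ≈ 100×(37 − 207)/(0 − 207) = -17000/-207 = 82.13.
p = 82 reproduces all three channels after rounding.

82%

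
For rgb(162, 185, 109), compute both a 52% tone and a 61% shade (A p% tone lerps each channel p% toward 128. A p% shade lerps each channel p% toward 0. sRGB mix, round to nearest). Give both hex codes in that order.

52% tone:
  R: 162 − 17.68 = 144.32 → 144
  G: 185 + 0.52×(128−185) = 185 − 29.64 = 155.36 → 155
  B: 109 + 9.88 = 118.88 → 119
  → #909b77
61% shade:
  R: 162 + 0.61×(0−162) = 162 − 98.82 = 63.18 → 63
  G: 185 − 112.85 = 72.15 → 72
  B: 109 + 0.61×(0−109) = 109 − 66.49 = 42.51 → 43
  → #3f482b

#909b77, #3f482b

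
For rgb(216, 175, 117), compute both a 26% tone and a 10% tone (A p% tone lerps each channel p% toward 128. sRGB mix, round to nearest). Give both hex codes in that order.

26% tone:
  R: 216 + 0.26×(128−216) = 216 − 22.88 = 193.12 → 193
  G: 175 + 0.26×(128−175) = 175 − 12.22 = 162.78 → 163
  B: 117 + 0.26×(128−117) = 117 + 2.86 = 119.86 → 120
  → #C1A378
10% tone:
  R: 216 + 0.1×(128−216) = 216 − 8.8 = 207.2 → 207
  G: 175 + 0.1×(128−175) = 175 − 4.7 = 170.3 → 170
  B: 117 + 0.1×(128−117) = 117 + 1.1 = 118.1 → 118
  → #CFAA76

#C1A378, #CFAA76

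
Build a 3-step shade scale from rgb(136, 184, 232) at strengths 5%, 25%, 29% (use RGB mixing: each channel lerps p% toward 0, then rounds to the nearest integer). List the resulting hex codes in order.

#81AFDC, #668AAE, #6183A5

5%: (136 − 6.8 = 129.2→129, 184 − 9.2 = 174.8→175, 232 − 11.6 = 220.4→220) → #81AFDC
25%: (136 − 34 = 102→102, 184 − 46 = 138→138, 232 − 58 = 174→174) → #668AAE
29%: (136 − 39.44 = 96.56→97, 184 − 53.36 = 130.64→131, 232 − 67.28 = 164.72→165) → #6183A5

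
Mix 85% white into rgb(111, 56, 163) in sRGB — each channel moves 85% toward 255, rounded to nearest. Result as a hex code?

#E9E1F1

Per channel, c → c + 0.85(255 − c):
  R: 111 + 0.85×(255−111) = 111 + 122.4 = 233.4 → 233
  G: 56 + 0.85×(255−56) = 56 + 169.15 = 225.15 → 225
  B: 163 + 0.85×(255−163) = 163 + 78.2 = 241.2 → 241
rgb(233, 225, 241) = #E9E1F1.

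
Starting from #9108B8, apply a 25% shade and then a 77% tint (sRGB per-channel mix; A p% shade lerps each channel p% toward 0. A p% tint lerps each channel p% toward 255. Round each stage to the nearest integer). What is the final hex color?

#9108B8 is rgb(145, 8, 184).
Lerp each channel 25% toward 0:
  R: 145 + 0.25×(0−145) = 145 − 36.25 = 108.75 → 109
  G: 8 − 2 = 6 → 6
  B: 184 + 0.25×(0−184) = 184 − 46 = 138 → 138
After the shade: rgb(109, 6, 138) = #6D068A.
A 77% tint moves each channel 77% toward 255:
  R: 109 + 0.77×(255−109) = 109 + 112.42 = 221.42 → 221
  G: 6 + 191.73 = 197.73 → 198
  B: 138 + 90.09 = 228.09 → 228
rgb(221, 198, 228) = #DDC6E4.

#DDC6E4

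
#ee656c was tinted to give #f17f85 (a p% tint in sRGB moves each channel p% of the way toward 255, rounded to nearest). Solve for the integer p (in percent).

17%

#ee656c is rgb(238, 101, 108); #f17f85 is rgb(241, 127, 133).
On the G channel (widest range): 127 ≈ 101 + (p/100)(255 − 101), so p ≈ 100×(127 − 101)/(255 − 101) = 2600/154 = 16.88.
p = 17 reproduces all three channels after rounding.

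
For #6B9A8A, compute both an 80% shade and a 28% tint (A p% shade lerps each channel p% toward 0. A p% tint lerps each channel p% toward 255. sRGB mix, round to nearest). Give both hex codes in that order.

#6B9A8A is rgb(107, 154, 138).
80% shade:
  R: 107 − 85.6 = 21.4 → 21
  G: 154 + 0.8×(0−154) = 154 − 123.2 = 30.8 → 31
  B: 138 + 0.8×(0−138) = 138 − 110.4 = 27.6 → 28
  → #151F1C
28% tint:
  R: 107 + 0.28×(255−107) = 107 + 41.44 = 148.44 → 148
  G: 154 + 28.28 = 182.28 → 182
  B: 138 + 0.28×(255−138) = 138 + 32.76 = 170.76 → 171
  → #94B6AB

#151F1C, #94B6AB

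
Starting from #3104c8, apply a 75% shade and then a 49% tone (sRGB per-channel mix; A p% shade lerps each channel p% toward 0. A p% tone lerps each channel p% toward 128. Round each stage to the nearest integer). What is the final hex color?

#453f58

#3104c8 is rgb(49, 4, 200).
A 75% shade moves each channel 75% toward 0:
  R: 49 − 36.75 = 12.25 → 12
  G: 4 + 0.75×(0−4) = 4 − 3 = 1 → 1
  B: 200 + 0.75×(0−200) = 200 − 150 = 50 → 50
After the shade: rgb(12, 1, 50) = #0c0132.
A 49% tone moves each channel 49% toward 128:
  R: 12 + 56.84 = 68.84 → 69
  G: 1 + 0.49×(128−1) = 1 + 62.23 = 63.23 → 63
  B: 50 + 38.22 = 88.22 → 88
rgb(69, 63, 88) = #453f58.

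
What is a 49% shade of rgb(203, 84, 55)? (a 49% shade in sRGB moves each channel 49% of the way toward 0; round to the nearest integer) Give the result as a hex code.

#682b1c

Per channel, c → c + 0.49(0 − c):
  R: 203 + 0.49×(0−203) = 203 − 99.47 = 103.53 → 104
  G: 84 − 41.16 = 42.84 → 43
  B: 55 + 0.49×(0−55) = 55 − 26.95 = 28.05 → 28
rgb(104, 43, 28) = #682b1c.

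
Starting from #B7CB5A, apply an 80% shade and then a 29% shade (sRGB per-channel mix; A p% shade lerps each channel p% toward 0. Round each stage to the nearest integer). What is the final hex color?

#1A1D0D

#B7CB5A is rgb(183, 203, 90).
An 80% shade moves each channel 80% toward 0:
  R: 183 + 0.8×(0−183) = 183 − 146.4 = 36.6 → 37
  G: 203 − 162.4 = 40.6 → 41
  B: 90 + 0.8×(0−90) = 90 − 72 = 18 → 18
After the shade: rgb(37, 41, 18) = #252912.
Lerp each channel 29% toward 0:
  R: 37 + 0.29×(0−37) = 37 − 10.73 = 26.27 → 26
  G: 41 + 0.29×(0−41) = 41 − 11.89 = 29.11 → 29
  B: 18 − 5.22 = 12.78 → 13
rgb(26, 29, 13) = #1A1D0D.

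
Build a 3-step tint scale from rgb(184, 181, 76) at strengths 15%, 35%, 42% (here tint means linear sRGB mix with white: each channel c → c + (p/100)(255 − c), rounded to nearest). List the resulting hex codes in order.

#C3C067, #D1CF8B, #D6D497

15%: (184 + 10.65 = 194.65→195, 181 + 11.1 = 192.1→192, 76 + 26.85 = 102.85→103) → #C3C067
35%: (184 + 24.85 = 208.85→209, 181 + 25.9 = 206.9→207, 76 + 62.65 = 138.65→139) → #D1CF8B
42%: (184 + 29.82 = 213.82→214, 181 + 31.08 = 212.08→212, 76 + 75.18 = 151.18→151) → #D6D497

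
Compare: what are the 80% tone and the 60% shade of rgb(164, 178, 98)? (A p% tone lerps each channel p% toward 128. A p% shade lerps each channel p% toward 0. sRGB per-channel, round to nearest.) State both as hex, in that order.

80% tone:
  R: 164 + 0.8×(128−164) = 164 − 28.8 = 135.2 → 135
  G: 178 − 40 = 138 → 138
  B: 98 + 0.8×(128−98) = 98 + 24 = 122 → 122
  → #878A7A
60% shade:
  R: 164 + 0.6×(0−164) = 164 − 98.4 = 65.6 → 66
  G: 178 + 0.6×(0−178) = 178 − 106.8 = 71.2 → 71
  B: 98 + 0.6×(0−98) = 98 − 58.8 = 39.2 → 39
  → #424727

#878A7A, #424727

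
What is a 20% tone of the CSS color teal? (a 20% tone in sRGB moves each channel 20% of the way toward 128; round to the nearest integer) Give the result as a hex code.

CSS teal is rgb(0, 128, 128).
Lerp each channel 20% toward 128:
  R: 0 + 0.2×(128−0) = 0 + 25.6 = 25.6 → 26
  G: 128 + 0.2×(128−128) = 128 + 0 = 128 → 128
  B: 128 + 0 = 128 → 128
rgb(26, 128, 128) = #1a8080.

#1a8080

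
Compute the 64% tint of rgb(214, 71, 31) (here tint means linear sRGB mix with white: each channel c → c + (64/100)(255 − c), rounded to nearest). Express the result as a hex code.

A 64% tint moves each channel 64% toward 255:
  R: 214 + 0.64×(255−214) = 214 + 26.24 = 240.24 → 240
  G: 71 + 117.76 = 188.76 → 189
  B: 31 + 0.64×(255−31) = 31 + 143.36 = 174.36 → 174
rgb(240, 189, 174) = #F0BDAE.

#F0BDAE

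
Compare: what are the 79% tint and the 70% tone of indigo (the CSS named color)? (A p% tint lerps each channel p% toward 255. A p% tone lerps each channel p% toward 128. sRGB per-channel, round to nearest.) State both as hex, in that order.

CSS indigo is rgb(75, 0, 130).
79% tint:
  R: 75 + 142.2 = 217.2 → 217
  G: 0 + 0.79×(255−0) = 0 + 201.45 = 201.45 → 201
  B: 130 + 0.79×(255−130) = 130 + 98.75 = 228.75 → 229
  → #d9c9e5
70% tone:
  R: 75 + 0.7×(128−75) = 75 + 37.1 = 112.1 → 112
  G: 0 + 89.6 = 89.6 → 90
  B: 130 + 0.7×(128−130) = 130 − 1.4 = 128.6 → 129
  → #705a81

#d9c9e5, #705a81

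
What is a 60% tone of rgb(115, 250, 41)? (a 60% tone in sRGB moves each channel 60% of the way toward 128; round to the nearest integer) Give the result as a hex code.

Lerp each channel 60% toward 128:
  R: 115 + 0.6×(128−115) = 115 + 7.8 = 122.8 → 123
  G: 250 + 0.6×(128−250) = 250 − 73.2 = 176.8 → 177
  B: 41 + 0.6×(128−41) = 41 + 52.2 = 93.2 → 93
rgb(123, 177, 93) = #7BB15D.

#7BB15D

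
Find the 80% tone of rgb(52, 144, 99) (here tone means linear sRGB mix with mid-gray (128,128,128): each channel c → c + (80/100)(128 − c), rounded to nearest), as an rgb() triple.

rgb(113, 131, 122)

Per channel, c → c + 0.8(128 − c):
  R: 52 + 0.8×(128−52) = 52 + 60.8 = 112.8 → 113
  G: 144 − 12.8 = 131.2 → 131
  B: 99 + 23.2 = 122.2 → 122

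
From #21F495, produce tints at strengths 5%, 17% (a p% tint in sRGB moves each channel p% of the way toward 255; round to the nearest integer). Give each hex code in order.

#2CF59A, #47F6A7

#21F495 is rgb(33, 244, 149).
5%: (33 + 11.1 = 44.1→44, 244 + 0.55 = 244.55→245, 149 + 5.3 = 154.3→154) → #2CF59A
17%: (33 + 37.74 = 70.74→71, 244 + 1.87 = 245.87→246, 149 + 18.02 = 167.02→167) → #47F6A7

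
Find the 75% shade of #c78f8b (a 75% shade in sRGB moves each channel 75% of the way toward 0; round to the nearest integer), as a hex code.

#322423

#c78f8b is rgb(199, 143, 139).
Per channel, c → c + 0.75(0 − c):
  R: 199 + 0.75×(0−199) = 199 − 149.25 = 49.75 → 50
  G: 143 + 0.75×(0−143) = 143 − 107.25 = 35.75 → 36
  B: 139 + 0.75×(0−139) = 139 − 104.25 = 34.75 → 35
rgb(50, 36, 35) = #322423.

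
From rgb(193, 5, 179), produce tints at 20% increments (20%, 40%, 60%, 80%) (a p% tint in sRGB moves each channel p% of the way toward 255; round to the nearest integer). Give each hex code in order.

#CD37C2, #DA69D1, #E69BE1, #F3CDF0

20%: (193 + 12.4 = 205.4→205, 5 + 50 = 55→55, 179 + 15.2 = 194.2→194) → #CD37C2
40%: (193 + 24.8 = 217.8→218, 5 + 100 = 105→105, 179 + 30.4 = 209.4→209) → #DA69D1
60%: (193 + 37.2 = 230.2→230, 5 + 150 = 155→155, 179 + 45.6 = 224.6→225) → #E69BE1
80%: (193 + 49.6 = 242.6→243, 5 + 200 = 205→205, 179 + 60.8 = 239.8→240) → #F3CDF0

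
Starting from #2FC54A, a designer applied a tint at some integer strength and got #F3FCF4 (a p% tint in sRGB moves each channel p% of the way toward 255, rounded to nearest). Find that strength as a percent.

94%

#2FC54A is rgb(47, 197, 74); #F3FCF4 is rgb(243, 252, 244).
On the R channel (widest range): 243 ≈ 47 + (p/100)(255 − 47), so p ≈ 100×(243 − 47)/(255 − 47) = 19600/208 = 94.23.
p = 94 reproduces all three channels after rounding.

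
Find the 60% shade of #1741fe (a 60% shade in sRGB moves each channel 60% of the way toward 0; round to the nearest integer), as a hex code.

#091a66

#1741fe is rgb(23, 65, 254).
Lerp each channel 60% toward 0:
  R: 23 + 0.6×(0−23) = 23 − 13.8 = 9.2 → 9
  G: 65 + 0.6×(0−65) = 65 − 39 = 26 → 26
  B: 254 − 152.4 = 101.6 → 102
rgb(9, 26, 102) = #091a66.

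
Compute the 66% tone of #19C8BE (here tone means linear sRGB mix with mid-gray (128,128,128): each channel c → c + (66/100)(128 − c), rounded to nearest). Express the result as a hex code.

#5D9895

#19C8BE is rgb(25, 200, 190).
A 66% tone moves each channel 66% toward 128:
  R: 25 + 0.66×(128−25) = 25 + 67.98 = 92.98 → 93
  G: 200 + 0.66×(128−200) = 200 − 47.52 = 152.48 → 152
  B: 190 + 0.66×(128−190) = 190 − 40.92 = 149.08 → 149
rgb(93, 152, 149) = #5D9895.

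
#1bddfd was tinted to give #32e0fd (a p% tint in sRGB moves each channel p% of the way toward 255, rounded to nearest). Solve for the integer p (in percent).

10%

#1bddfd is rgb(27, 221, 253); #32e0fd is rgb(50, 224, 253).
On the R channel (widest range): 50 ≈ 27 + (p/100)(255 − 27), so p ≈ 100×(50 − 27)/(255 − 27) = 2300/228 = 10.09.
p = 10 reproduces all three channels after rounding.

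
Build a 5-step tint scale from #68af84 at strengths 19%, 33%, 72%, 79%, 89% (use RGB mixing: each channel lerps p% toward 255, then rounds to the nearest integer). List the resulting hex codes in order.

#68af84 is rgb(104, 175, 132).
19%: (104 + 28.69 = 132.69→133, 175 + 15.2 = 190.2→190, 132 + 23.37 = 155.37→155) → #85be9b
33%: (104 + 49.83 = 153.83→154, 175 + 26.4 = 201.4→201, 132 + 40.59 = 172.59→173) → #9ac9ad
72%: (104 + 108.72 = 212.72→213, 175 + 57.6 = 232.6→233, 132 + 88.56 = 220.56→221) → #d5e9dd
79%: (104 + 119.29 = 223.29→223, 175 + 63.2 = 238.2→238, 132 + 97.17 = 229.17→229) → #dfeee5
89%: (104 + 134.39 = 238.39→238, 175 + 71.2 = 246.2→246, 132 + 109.47 = 241.47→241) → #eef6f1

#85be9b, #9ac9ad, #d5e9dd, #dfeee5, #eef6f1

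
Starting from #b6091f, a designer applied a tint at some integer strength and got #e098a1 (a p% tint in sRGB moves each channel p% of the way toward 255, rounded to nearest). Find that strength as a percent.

#b6091f is rgb(182, 9, 31); #e098a1 is rgb(224, 152, 161).
On the G channel (widest range): 152 ≈ 9 + (p/100)(255 − 9), so p ≈ 100×(152 − 9)/(255 − 9) = 14300/246 = 58.13.
p = 58 reproduces all three channels after rounding.

58%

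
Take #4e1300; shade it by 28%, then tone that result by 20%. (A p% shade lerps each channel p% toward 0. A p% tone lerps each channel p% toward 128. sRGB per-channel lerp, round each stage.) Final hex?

#4e1300 is rgb(78, 19, 0).
Per channel, c → c + 0.28(0 − c):
  R: 78 + 0.28×(0−78) = 78 − 21.84 = 56.16 → 56
  G: 19 + 0.28×(0−19) = 19 − 5.32 = 13.68 → 14
  B: 0 + 0 = 0 → 0
After the shade: rgb(56, 14, 0) = #380e00.
Per channel, c → c + 0.2(128 − c):
  R: 56 + 14.4 = 70.4 → 70
  G: 14 + 0.2×(128−14) = 14 + 22.8 = 36.8 → 37
  B: 0 + 25.6 = 25.6 → 26
rgb(70, 37, 26) = #46251a.

#46251a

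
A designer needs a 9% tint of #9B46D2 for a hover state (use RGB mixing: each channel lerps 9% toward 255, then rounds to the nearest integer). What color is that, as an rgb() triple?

#9B46D2 is rgb(155, 70, 210).
Per channel, c → c + 0.09(255 − c):
  R: 155 + 0.09×(255−155) = 155 + 9 = 164 → 164
  G: 70 + 0.09×(255−70) = 70 + 16.65 = 86.65 → 87
  B: 210 + 0.09×(255−210) = 210 + 4.05 = 214.05 → 214

rgb(164, 87, 214)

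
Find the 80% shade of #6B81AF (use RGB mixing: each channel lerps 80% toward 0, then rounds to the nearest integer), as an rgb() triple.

#6B81AF is rgb(107, 129, 175).
An 80% shade moves each channel 80% toward 0:
  R: 107 + 0.8×(0−107) = 107 − 85.6 = 21.4 → 21
  G: 129 − 103.2 = 25.8 → 26
  B: 175 + 0.8×(0−175) = 175 − 140 = 35 → 35

rgb(21, 26, 35)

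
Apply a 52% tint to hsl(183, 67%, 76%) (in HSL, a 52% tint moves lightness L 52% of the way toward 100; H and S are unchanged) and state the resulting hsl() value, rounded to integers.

L moves 52% from 76 toward 100: 76 + 12.48 = 88.48 → 88.
H and S are unchanged.

hsl(183, 67%, 88%)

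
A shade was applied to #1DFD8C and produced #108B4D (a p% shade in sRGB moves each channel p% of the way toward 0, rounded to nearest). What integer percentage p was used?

#1DFD8C is rgb(29, 253, 140); #108B4D is rgb(16, 139, 77).
On the G channel (widest range): 139 ≈ 253 + (p/100)(0 − 253), so p ≈ 100×(139 − 253)/(0 − 253) = -11400/-253 = 45.06.
p = 45 reproduces all three channels after rounding.

45%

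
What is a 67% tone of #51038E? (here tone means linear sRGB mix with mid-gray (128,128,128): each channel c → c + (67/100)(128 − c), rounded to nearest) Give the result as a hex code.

#705785

#51038E is rgb(81, 3, 142).
Lerp each channel 67% toward 128:
  R: 81 + 0.67×(128−81) = 81 + 31.49 = 112.49 → 112
  G: 3 + 83.75 = 86.75 → 87
  B: 142 + 0.67×(128−142) = 142 − 9.38 = 132.62 → 133
rgb(112, 87, 133) = #705785.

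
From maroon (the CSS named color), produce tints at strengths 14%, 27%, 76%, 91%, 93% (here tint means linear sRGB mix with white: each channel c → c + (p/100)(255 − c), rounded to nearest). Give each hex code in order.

CSS maroon is rgb(128, 0, 0).
14%: (128 + 17.78 = 145.78→146, 0 + 35.7 = 35.7→36, 0 + 35.7 = 35.7→36) → #922424
27%: (128 + 34.29 = 162.29→162, 0 + 68.85 = 68.85→69, 0 + 68.85 = 68.85→69) → #a24545
76%: (128 + 96.52 = 224.52→225, 0 + 193.8 = 193.8→194, 0 + 193.8 = 193.8→194) → #e1c2c2
91%: (128 + 115.57 = 243.57→244, 0 + 232.05 = 232.05→232, 0 + 232.05 = 232.05→232) → #f4e8e8
93%: (128 + 118.11 = 246.11→246, 0 + 237.15 = 237.15→237, 0 + 237.15 = 237.15→237) → #f6eded

#922424, #a24545, #e1c2c2, #f4e8e8, #f6eded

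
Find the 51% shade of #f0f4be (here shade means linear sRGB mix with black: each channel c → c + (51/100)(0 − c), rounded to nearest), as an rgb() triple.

rgb(118, 120, 93)

#f0f4be is rgb(240, 244, 190).
A 51% shade moves each channel 51% toward 0:
  R: 240 + 0.51×(0−240) = 240 − 122.4 = 117.6 → 118
  G: 244 + 0.51×(0−244) = 244 − 124.44 = 119.56 → 120
  B: 190 − 96.9 = 93.1 → 93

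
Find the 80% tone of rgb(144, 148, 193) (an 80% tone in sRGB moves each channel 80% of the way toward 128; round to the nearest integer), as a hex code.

An 80% tone moves each channel 80% toward 128:
  R: 144 − 12.8 = 131.2 → 131
  G: 148 − 16 = 132 → 132
  B: 193 + 0.8×(128−193) = 193 − 52 = 141 → 141
rgb(131, 132, 141) = #83848d.

#83848d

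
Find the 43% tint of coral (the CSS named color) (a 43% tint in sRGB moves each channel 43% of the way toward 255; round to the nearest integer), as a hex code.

#FFB69B

CSS coral is rgb(255, 127, 80).
Per channel, c → c + 0.43(255 − c):
  R: 255 + 0.43×(255−255) = 255 + 0 = 255 → 255
  G: 127 + 0.43×(255−127) = 127 + 55.04 = 182.04 → 182
  B: 80 + 0.43×(255−80) = 80 + 75.25 = 155.25 → 155
rgb(255, 182, 155) = #FFB69B.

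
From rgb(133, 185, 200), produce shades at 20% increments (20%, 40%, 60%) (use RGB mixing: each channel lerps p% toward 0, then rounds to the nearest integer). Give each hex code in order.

20%: (133 − 26.6 = 106.4→106, 185 − 37 = 148→148, 200 − 40 = 160→160) → #6A94A0
40%: (133 − 53.2 = 79.8→80, 185 − 74 = 111→111, 200 − 80 = 120→120) → #506F78
60%: (133 − 79.8 = 53.2→53, 185 − 111 = 74→74, 200 − 120 = 80→80) → #354A50

#6A94A0, #506F78, #354A50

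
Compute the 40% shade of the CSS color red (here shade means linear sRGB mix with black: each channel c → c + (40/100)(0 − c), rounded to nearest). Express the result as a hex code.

CSS red is rgb(255, 0, 0).
Per channel, c → c + 0.4(0 − c):
  R: 255 + 0.4×(0−255) = 255 − 102 = 153 → 153
  G: 0 + 0.4×(0−0) = 0 + 0 = 0 → 0
  B: 0 + 0.4×(0−0) = 0 + 0 = 0 → 0
rgb(153, 0, 0) = #990000.

#990000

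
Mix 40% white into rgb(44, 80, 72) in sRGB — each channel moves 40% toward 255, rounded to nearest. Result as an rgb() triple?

rgb(128, 150, 145)

Per channel, c → c + 0.4(255 − c):
  R: 44 + 0.4×(255−44) = 44 + 84.4 = 128.4 → 128
  G: 80 + 0.4×(255−80) = 80 + 70 = 150 → 150
  B: 72 + 0.4×(255−72) = 72 + 73.2 = 145.2 → 145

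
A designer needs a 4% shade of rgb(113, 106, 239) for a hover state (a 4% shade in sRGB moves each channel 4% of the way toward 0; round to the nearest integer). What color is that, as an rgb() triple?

Per channel, c → c + 0.04(0 − c):
  R: 113 + 0.04×(0−113) = 113 − 4.52 = 108.48 → 108
  G: 106 − 4.24 = 101.76 → 102
  B: 239 − 9.56 = 229.44 → 229

rgb(108, 102, 229)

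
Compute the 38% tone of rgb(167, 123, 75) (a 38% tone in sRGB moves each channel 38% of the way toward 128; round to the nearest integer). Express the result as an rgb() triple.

Per channel, c → c + 0.38(128 − c):
  R: 167 + 0.38×(128−167) = 167 − 14.82 = 152.18 → 152
  G: 123 + 0.38×(128−123) = 123 + 1.9 = 124.9 → 125
  B: 75 + 0.38×(128−75) = 75 + 20.14 = 95.14 → 95

rgb(152, 125, 95)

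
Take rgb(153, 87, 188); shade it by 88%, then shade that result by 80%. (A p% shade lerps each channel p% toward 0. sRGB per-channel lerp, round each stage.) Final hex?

Per channel, c → c + 0.88(0 − c):
  R: 153 + 0.88×(0−153) = 153 − 134.64 = 18.36 → 18
  G: 87 − 76.56 = 10.44 → 10
  B: 188 + 0.88×(0−188) = 188 − 165.44 = 22.56 → 23
After the shade: rgb(18, 10, 23) = #120A17.
An 80% shade moves each channel 80% toward 0:
  R: 18 − 14.4 = 3.6 → 4
  G: 10 − 8 = 2 → 2
  B: 23 + 0.8×(0−23) = 23 − 18.4 = 4.6 → 5
rgb(4, 2, 5) = #040205.

#040205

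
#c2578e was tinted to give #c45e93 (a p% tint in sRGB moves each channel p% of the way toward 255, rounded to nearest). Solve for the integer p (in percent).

#c2578e is rgb(194, 87, 142); #c45e93 is rgb(196, 94, 147).
On the G channel (widest range): 94 ≈ 87 + (p/100)(255 − 87), so p ≈ 100×(94 − 87)/(255 − 87) = 700/168 = 4.17.
p = 4 reproduces all three channels after rounding.

4%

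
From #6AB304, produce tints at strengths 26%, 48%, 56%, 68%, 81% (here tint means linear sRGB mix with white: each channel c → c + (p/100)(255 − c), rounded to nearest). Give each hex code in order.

#91C745, #B2D77C, #BDDE91, #CFE7AF, #E3F1CF

#6AB304 is rgb(106, 179, 4).
26%: (106 + 38.74 = 144.74→145, 179 + 19.76 = 198.76→199, 4 + 65.26 = 69.26→69) → #91C745
48%: (106 + 71.52 = 177.52→178, 179 + 36.48 = 215.48→215, 4 + 120.48 = 124.48→124) → #B2D77C
56%: (106 + 83.44 = 189.44→189, 179 + 42.56 = 221.56→222, 4 + 140.56 = 144.56→145) → #BDDE91
68%: (106 + 101.32 = 207.32→207, 179 + 51.68 = 230.68→231, 4 + 170.68 = 174.68→175) → #CFE7AF
81%: (106 + 120.69 = 226.69→227, 179 + 61.56 = 240.56→241, 4 + 203.31 = 207.31→207) → #E3F1CF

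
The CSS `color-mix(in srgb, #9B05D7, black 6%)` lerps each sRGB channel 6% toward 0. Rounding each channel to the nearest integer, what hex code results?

#9B05D7 is rgb(155, 5, 215).
Per channel, c → c + 0.06(0 − c):
  R: 155 − 9.3 = 145.7 → 146
  G: 5 + 0.06×(0−5) = 5 − 0.3 = 4.7 → 5
  B: 215 − 12.9 = 202.1 → 202
rgb(146, 5, 202) = #9205CA.

#9205CA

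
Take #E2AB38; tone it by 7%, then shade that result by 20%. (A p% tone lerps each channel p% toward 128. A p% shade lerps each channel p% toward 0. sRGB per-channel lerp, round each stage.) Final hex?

#E2AB38 is rgb(226, 171, 56).
Lerp each channel 7% toward 128:
  R: 226 − 6.86 = 219.14 → 219
  G: 171 + 0.07×(128−171) = 171 − 3.01 = 167.99 → 168
  B: 56 + 5.04 = 61.04 → 61
After the tone: rgb(219, 168, 61) = #DBA83D.
Lerp each channel 20% toward 0:
  R: 219 + 0.2×(0−219) = 219 − 43.8 = 175.2 → 175
  G: 168 + 0.2×(0−168) = 168 − 33.6 = 134.4 → 134
  B: 61 + 0.2×(0−61) = 61 − 12.2 = 48.8 → 49
rgb(175, 134, 49) = #AF8631.

#AF8631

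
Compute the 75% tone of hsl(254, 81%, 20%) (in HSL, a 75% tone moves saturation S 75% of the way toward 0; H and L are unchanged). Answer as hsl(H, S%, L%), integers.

hsl(254, 20%, 20%)

S moves 75% from 81 toward 0: 81 − 60.75 = 20.25 → 20.
H and L are unchanged.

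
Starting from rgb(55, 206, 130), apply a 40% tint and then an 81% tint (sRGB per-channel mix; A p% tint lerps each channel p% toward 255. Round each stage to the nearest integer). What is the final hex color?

#E8F9F1

Lerp each channel 40% toward 255:
  R: 55 + 80 = 135 → 135
  G: 206 + 0.4×(255−206) = 206 + 19.6 = 225.6 → 226
  B: 130 + 0.4×(255−130) = 130 + 50 = 180 → 180
After the tint: rgb(135, 226, 180) = #87E2B4.
Per channel, c → c + 0.81(255 − c):
  R: 135 + 0.81×(255−135) = 135 + 97.2 = 232.2 → 232
  G: 226 + 23.49 = 249.49 → 249
  B: 180 + 60.75 = 240.75 → 241
rgb(232, 249, 241) = #E8F9F1.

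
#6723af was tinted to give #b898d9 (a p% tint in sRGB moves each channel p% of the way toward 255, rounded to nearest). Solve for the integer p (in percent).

53%

#6723af is rgb(103, 35, 175); #b898d9 is rgb(184, 152, 217).
On the G channel (widest range): 152 ≈ 35 + (p/100)(255 − 35), so p ≈ 100×(152 − 35)/(255 − 35) = 11700/220 = 53.18.
p = 53 reproduces all three channels after rounding.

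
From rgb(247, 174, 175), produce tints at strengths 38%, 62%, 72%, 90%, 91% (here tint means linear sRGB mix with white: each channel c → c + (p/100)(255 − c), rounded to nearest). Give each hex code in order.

38%: (247 + 3.04 = 250.04→250, 174 + 30.78 = 204.78→205, 175 + 30.4 = 205.4→205) → #facdcd
62%: (247 + 4.96 = 251.96→252, 174 + 50.22 = 224.22→224, 175 + 49.6 = 224.6→225) → #fce0e1
72%: (247 + 5.76 = 252.76→253, 174 + 58.32 = 232.32→232, 175 + 57.6 = 232.6→233) → #fde8e9
90%: (247 + 7.2 = 254.2→254, 174 + 72.9 = 246.9→247, 175 + 72 = 247→247) → #fef7f7
91%: (247 + 7.28 = 254.28→254, 174 + 73.71 = 247.71→248, 175 + 72.8 = 247.8→248) → #fef8f8

#facdcd, #fce0e1, #fde8e9, #fef7f7, #fef8f8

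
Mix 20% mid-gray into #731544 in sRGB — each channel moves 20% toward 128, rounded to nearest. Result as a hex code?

#762a50

#731544 is rgb(115, 21, 68).
Per channel, c → c + 0.2(128 − c):
  R: 115 + 0.2×(128−115) = 115 + 2.6 = 117.6 → 118
  G: 21 + 0.2×(128−21) = 21 + 21.4 = 42.4 → 42
  B: 68 + 0.2×(128−68) = 68 + 12 = 80 → 80
rgb(118, 42, 80) = #762a50.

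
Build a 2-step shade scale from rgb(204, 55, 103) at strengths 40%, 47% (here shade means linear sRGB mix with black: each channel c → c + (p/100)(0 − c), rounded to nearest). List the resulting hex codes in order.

40%: (204 − 81.6 = 122.4→122, 55 − 22 = 33→33, 103 − 41.2 = 61.8→62) → #7a213e
47%: (204 − 95.88 = 108.12→108, 55 − 25.85 = 29.15→29, 103 − 48.41 = 54.59→55) → #6c1d37

#7a213e, #6c1d37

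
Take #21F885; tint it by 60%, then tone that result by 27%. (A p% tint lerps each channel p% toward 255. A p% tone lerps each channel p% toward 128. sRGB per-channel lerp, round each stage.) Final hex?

#21F885 is rgb(33, 248, 133).
Per channel, c → c + 0.6(255 − c):
  R: 33 + 0.6×(255−33) = 33 + 133.2 = 166.2 → 166
  G: 248 + 0.6×(255−248) = 248 + 4.2 = 252.2 → 252
  B: 133 + 0.6×(255−133) = 133 + 73.2 = 206.2 → 206
After the tint: rgb(166, 252, 206) = #A6FCCE.
Per channel, c → c + 0.27(128 − c):
  R: 166 + 0.27×(128−166) = 166 − 10.26 = 155.74 → 156
  G: 252 + 0.27×(128−252) = 252 − 33.48 = 218.52 → 219
  B: 206 + 0.27×(128−206) = 206 − 21.06 = 184.94 → 185
rgb(156, 219, 185) = #9CDBB9.

#9CDBB9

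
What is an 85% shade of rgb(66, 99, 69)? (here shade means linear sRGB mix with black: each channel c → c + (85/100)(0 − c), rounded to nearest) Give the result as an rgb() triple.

Per channel, c → c + 0.85(0 − c):
  R: 66 + 0.85×(0−66) = 66 − 56.1 = 9.9 → 10
  G: 99 + 0.85×(0−99) = 99 − 84.15 = 14.85 → 15
  B: 69 − 58.65 = 10.35 → 10

rgb(10, 15, 10)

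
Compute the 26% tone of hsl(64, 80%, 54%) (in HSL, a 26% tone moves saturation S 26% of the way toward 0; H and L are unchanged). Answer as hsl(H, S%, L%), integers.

hsl(64, 59%, 54%)

S moves 26% from 80 toward 0: 80 − 20.8 = 59.2 → 59.
H and L are unchanged.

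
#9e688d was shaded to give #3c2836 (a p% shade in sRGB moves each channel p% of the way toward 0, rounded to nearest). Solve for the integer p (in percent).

62%

#9e688d is rgb(158, 104, 141); #3c2836 is rgb(60, 40, 54).
On the R channel (widest range): 60 ≈ 158 + (p/100)(0 − 158), so p ≈ 100×(60 − 158)/(0 − 158) = -9800/-158 = 62.03.
p = 62 reproduces all three channels after rounding.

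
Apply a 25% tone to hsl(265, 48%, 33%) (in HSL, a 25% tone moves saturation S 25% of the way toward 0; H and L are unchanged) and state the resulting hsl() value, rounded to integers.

S moves 25% from 48 toward 0: 48 − 12 = 36 → 36.
H and L are unchanged.

hsl(265, 36%, 33%)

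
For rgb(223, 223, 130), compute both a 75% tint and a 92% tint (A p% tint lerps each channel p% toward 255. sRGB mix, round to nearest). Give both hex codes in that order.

75% tint:
  R: 223 + 24 = 247 → 247
  G: 223 + 0.75×(255−223) = 223 + 24 = 247 → 247
  B: 130 + 93.75 = 223.75 → 224
  → #F7F7E0
92% tint:
  R: 223 + 0.92×(255−223) = 223 + 29.44 = 252.44 → 252
  G: 223 + 29.44 = 252.44 → 252
  B: 130 + 115 = 245 → 245
  → #FCFCF5

#F7F7E0, #FCFCF5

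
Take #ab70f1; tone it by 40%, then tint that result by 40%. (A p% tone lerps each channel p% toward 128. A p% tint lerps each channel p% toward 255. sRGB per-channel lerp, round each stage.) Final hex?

#ab70f1 is rgb(171, 112, 241).
Lerp each channel 40% toward 128:
  R: 171 − 17.2 = 153.8 → 154
  G: 112 + 0.4×(128−112) = 112 + 6.4 = 118.4 → 118
  B: 241 + 0.4×(128−241) = 241 − 45.2 = 195.8 → 196
After the tone: rgb(154, 118, 196) = #9a76c4.
Lerp each channel 40% toward 255:
  R: 154 + 0.4×(255−154) = 154 + 40.4 = 194.4 → 194
  G: 118 + 0.4×(255−118) = 118 + 54.8 = 172.8 → 173
  B: 196 + 23.6 = 219.6 → 220
rgb(194, 173, 220) = #c2addc.

#c2addc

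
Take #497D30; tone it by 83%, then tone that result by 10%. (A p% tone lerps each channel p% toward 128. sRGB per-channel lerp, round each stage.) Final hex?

#787F73

#497D30 is rgb(73, 125, 48).
An 83% tone moves each channel 83% toward 128:
  R: 73 + 0.83×(128−73) = 73 + 45.65 = 118.65 → 119
  G: 125 + 2.49 = 127.49 → 127
  B: 48 + 0.83×(128−48) = 48 + 66.4 = 114.4 → 114
After the tone: rgb(119, 127, 114) = #777F72.
A 10% tone moves each channel 10% toward 128:
  R: 119 + 0.1×(128−119) = 119 + 0.9 = 119.9 → 120
  G: 127 + 0.1×(128−127) = 127 + 0.1 = 127.1 → 127
  B: 114 + 0.1×(128−114) = 114 + 1.4 = 115.4 → 115
rgb(120, 127, 115) = #787F73.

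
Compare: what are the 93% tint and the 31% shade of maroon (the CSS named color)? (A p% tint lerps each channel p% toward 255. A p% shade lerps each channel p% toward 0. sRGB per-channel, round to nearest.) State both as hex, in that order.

CSS maroon is rgb(128, 0, 0).
93% tint:
  R: 128 + 0.93×(255−128) = 128 + 118.11 = 246.11 → 246
  G: 0 + 0.93×(255−0) = 0 + 237.15 = 237.15 → 237
  B: 0 + 237.15 = 237.15 → 237
  → #F6EDED
31% shade:
  R: 128 − 39.68 = 88.32 → 88
  G: 0 + 0.31×(0−0) = 0 + 0 = 0 → 0
  B: 0 + 0.31×(0−0) = 0 + 0 = 0 → 0
  → #580000

#F6EDED, #580000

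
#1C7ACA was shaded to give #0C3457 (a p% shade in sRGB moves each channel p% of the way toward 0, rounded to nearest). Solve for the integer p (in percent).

57%

#1C7ACA is rgb(28, 122, 202); #0C3457 is rgb(12, 52, 87).
On the B channel (widest range): 87 ≈ 202 + (p/100)(0 − 202), so p ≈ 100×(87 − 202)/(0 − 202) = -11500/-202 = 56.93.
p = 57 reproduces all three channels after rounding.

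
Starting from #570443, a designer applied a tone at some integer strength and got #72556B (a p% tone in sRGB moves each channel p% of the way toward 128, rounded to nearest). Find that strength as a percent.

65%

#570443 is rgb(87, 4, 67); #72556B is rgb(114, 85, 107).
On the G channel (widest range): 85 ≈ 4 + (p/100)(128 − 4), so p ≈ 100×(85 − 4)/(128 − 4) = 8100/124 = 65.32.
p = 65 reproduces all three channels after rounding.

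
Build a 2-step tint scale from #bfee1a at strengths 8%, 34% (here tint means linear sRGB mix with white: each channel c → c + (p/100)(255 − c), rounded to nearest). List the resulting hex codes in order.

#c4ef2c, #d5f468

#bfee1a is rgb(191, 238, 26).
8%: (191 + 5.12 = 196.12→196, 238 + 1.36 = 239.36→239, 26 + 18.32 = 44.32→44) → #c4ef2c
34%: (191 + 21.76 = 212.76→213, 238 + 5.78 = 243.78→244, 26 + 77.86 = 103.86→104) → #d5f468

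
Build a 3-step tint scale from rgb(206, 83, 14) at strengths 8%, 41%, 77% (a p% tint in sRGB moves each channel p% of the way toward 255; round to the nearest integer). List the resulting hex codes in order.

#D26121, #E29A71, #F4D7C8

8%: (206 + 3.92 = 209.92→210, 83 + 13.76 = 96.76→97, 14 + 19.28 = 33.28→33) → #D26121
41%: (206 + 20.09 = 226.09→226, 83 + 70.52 = 153.52→154, 14 + 98.81 = 112.81→113) → #E29A71
77%: (206 + 37.73 = 243.73→244, 83 + 132.44 = 215.44→215, 14 + 185.57 = 199.57→200) → #F4D7C8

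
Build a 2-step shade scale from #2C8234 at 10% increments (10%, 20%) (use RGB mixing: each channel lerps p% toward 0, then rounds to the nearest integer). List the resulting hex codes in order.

#28752F, #23682A

#2C8234 is rgb(44, 130, 52).
10%: (44 − 4.4 = 39.6→40, 130 − 13 = 117→117, 52 − 5.2 = 46.8→47) → #28752F
20%: (44 − 8.8 = 35.2→35, 130 − 26 = 104→104, 52 − 10.4 = 41.6→42) → #23682A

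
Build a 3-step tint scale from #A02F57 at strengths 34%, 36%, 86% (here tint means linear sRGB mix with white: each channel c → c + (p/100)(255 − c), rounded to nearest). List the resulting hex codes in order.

#A02F57 is rgb(160, 47, 87).
34%: (160 + 32.3 = 192.3→192, 47 + 70.72 = 117.72→118, 87 + 57.12 = 144.12→144) → #C07690
36%: (160 + 34.2 = 194.2→194, 47 + 74.88 = 121.88→122, 87 + 60.48 = 147.48→147) → #C27A93
86%: (160 + 81.7 = 241.7→242, 47 + 178.88 = 225.88→226, 87 + 144.48 = 231.48→231) → #F2E2E7

#C07690, #C27A93, #F2E2E7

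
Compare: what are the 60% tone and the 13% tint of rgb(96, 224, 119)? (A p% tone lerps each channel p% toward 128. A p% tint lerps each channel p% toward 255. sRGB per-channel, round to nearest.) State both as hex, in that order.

60% tone:
  R: 96 + 19.2 = 115.2 → 115
  G: 224 − 57.6 = 166.4 → 166
  B: 119 + 5.4 = 124.4 → 124
  → #73A67C
13% tint:
  R: 96 + 0.13×(255−96) = 96 + 20.67 = 116.67 → 117
  G: 224 + 4.03 = 228.03 → 228
  B: 119 + 0.13×(255−119) = 119 + 17.68 = 136.68 → 137
  → #75E489

#73A67C, #75E489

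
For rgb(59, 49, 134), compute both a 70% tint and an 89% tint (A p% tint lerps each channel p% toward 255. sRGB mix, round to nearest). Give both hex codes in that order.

#c4c1db, #e9e8f2

70% tint:
  R: 59 + 0.7×(255−59) = 59 + 137.2 = 196.2 → 196
  G: 49 + 144.2 = 193.2 → 193
  B: 134 + 0.7×(255−134) = 134 + 84.7 = 218.7 → 219
  → #c4c1db
89% tint:
  R: 59 + 174.44 = 233.44 → 233
  G: 49 + 183.34 = 232.34 → 232
  B: 134 + 107.69 = 241.69 → 242
  → #e9e8f2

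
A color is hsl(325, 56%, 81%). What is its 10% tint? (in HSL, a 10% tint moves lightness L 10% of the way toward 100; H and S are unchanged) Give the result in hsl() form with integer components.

L moves 10% from 81 toward 100: 81 + 1.9 = 82.9 → 83.
H and S are unchanged.

hsl(325, 56%, 83%)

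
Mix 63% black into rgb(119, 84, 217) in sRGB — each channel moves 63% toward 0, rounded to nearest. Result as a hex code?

A 63% shade moves each channel 63% toward 0:
  R: 119 − 74.97 = 44.03 → 44
  G: 84 + 0.63×(0−84) = 84 − 52.92 = 31.08 → 31
  B: 217 + 0.63×(0−217) = 217 − 136.71 = 80.29 → 80
rgb(44, 31, 80) = #2C1F50.

#2C1F50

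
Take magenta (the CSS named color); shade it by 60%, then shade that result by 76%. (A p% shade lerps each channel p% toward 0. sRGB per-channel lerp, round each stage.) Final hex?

#180018

CSS magenta is rgb(255, 0, 255).
Per channel, c → c + 0.6(0 − c):
  R: 255 + 0.6×(0−255) = 255 − 153 = 102 → 102
  G: 0 + 0.6×(0−0) = 0 + 0 = 0 → 0
  B: 255 + 0.6×(0−255) = 255 − 153 = 102 → 102
After the shade: rgb(102, 0, 102) = #660066.
A 76% shade moves each channel 76% toward 0:
  R: 102 + 0.76×(0−102) = 102 − 77.52 = 24.48 → 24
  G: 0 + 0.76×(0−0) = 0 + 0 = 0 → 0
  B: 102 + 0.76×(0−102) = 102 − 77.52 = 24.48 → 24
rgb(24, 0, 24) = #180018.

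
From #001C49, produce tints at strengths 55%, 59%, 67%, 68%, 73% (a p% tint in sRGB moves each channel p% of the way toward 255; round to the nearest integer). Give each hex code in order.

#8C99AD, #96A2B4, #ABB4C3, #ADB6C5, #BAC2CE

#001C49 is rgb(0, 28, 73).
55%: (0 + 140.25 = 140.25→140, 28 + 124.85 = 152.85→153, 73 + 100.1 = 173.1→173) → #8C99AD
59%: (0 + 150.45 = 150.45→150, 28 + 133.93 = 161.93→162, 73 + 107.38 = 180.38→180) → #96A2B4
67%: (0 + 170.85 = 170.85→171, 28 + 152.09 = 180.09→180, 73 + 121.94 = 194.94→195) → #ABB4C3
68%: (0 + 173.4 = 173.4→173, 28 + 154.36 = 182.36→182, 73 + 123.76 = 196.76→197) → #ADB6C5
73%: (0 + 186.15 = 186.15→186, 28 + 165.71 = 193.71→194, 73 + 132.86 = 205.86→206) → #BAC2CE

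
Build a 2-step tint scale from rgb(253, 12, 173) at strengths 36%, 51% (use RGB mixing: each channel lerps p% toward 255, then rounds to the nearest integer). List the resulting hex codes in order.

36%: (253 + 0.72 = 253.72→254, 12 + 87.48 = 99.48→99, 173 + 29.52 = 202.52→203) → #FE63CB
51%: (253 + 1.02 = 254.02→254, 12 + 123.93 = 135.93→136, 173 + 41.82 = 214.82→215) → #FE88D7

#FE63CB, #FE88D7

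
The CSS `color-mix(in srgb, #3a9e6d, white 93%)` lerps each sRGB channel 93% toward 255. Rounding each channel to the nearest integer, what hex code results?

#f1f8f5

#3a9e6d is rgb(58, 158, 109).
Lerp each channel 93% toward 255:
  R: 58 + 183.21 = 241.21 → 241
  G: 158 + 0.93×(255−158) = 158 + 90.21 = 248.21 → 248
  B: 109 + 0.93×(255−109) = 109 + 135.78 = 244.78 → 245
rgb(241, 248, 245) = #f1f8f5.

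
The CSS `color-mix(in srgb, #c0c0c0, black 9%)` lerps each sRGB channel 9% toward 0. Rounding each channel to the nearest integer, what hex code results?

#afafaf

#c0c0c0 is rgb(192, 192, 192).
Lerp each channel 9% toward 0:
  R: 192 + 0.09×(0−192) = 192 − 17.28 = 174.72 → 175
  G: 192 + 0.09×(0−192) = 192 − 17.28 = 174.72 → 175
  B: 192 + 0.09×(0−192) = 192 − 17.28 = 174.72 → 175
rgb(175, 175, 175) = #afafaf.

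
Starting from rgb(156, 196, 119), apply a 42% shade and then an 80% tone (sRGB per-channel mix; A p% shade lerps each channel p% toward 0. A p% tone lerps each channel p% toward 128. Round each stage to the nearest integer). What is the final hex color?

Per channel, c → c + 0.42(0 − c):
  R: 156 + 0.42×(0−156) = 156 − 65.52 = 90.48 → 90
  G: 196 − 82.32 = 113.68 → 114
  B: 119 − 49.98 = 69.02 → 69
After the shade: rgb(90, 114, 69) = #5A7245.
An 80% tone moves each channel 80% toward 128:
  R: 90 + 0.8×(128−90) = 90 + 30.4 = 120.4 → 120
  G: 114 + 0.8×(128−114) = 114 + 11.2 = 125.2 → 125
  B: 69 + 47.2 = 116.2 → 116
rgb(120, 125, 116) = #787D74.

#787D74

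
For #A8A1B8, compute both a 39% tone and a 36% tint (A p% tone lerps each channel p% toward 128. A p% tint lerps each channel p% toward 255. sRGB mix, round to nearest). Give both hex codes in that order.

#9894A2, #C7C3D2

#A8A1B8 is rgb(168, 161, 184).
39% tone:
  R: 168 + 0.39×(128−168) = 168 − 15.6 = 152.4 → 152
  G: 161 + 0.39×(128−161) = 161 − 12.87 = 148.13 → 148
  B: 184 + 0.39×(128−184) = 184 − 21.84 = 162.16 → 162
  → #9894A2
36% tint:
  R: 168 + 31.32 = 199.32 → 199
  G: 161 + 0.36×(255−161) = 161 + 33.84 = 194.84 → 195
  B: 184 + 0.36×(255−184) = 184 + 25.56 = 209.56 → 210
  → #C7C3D2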